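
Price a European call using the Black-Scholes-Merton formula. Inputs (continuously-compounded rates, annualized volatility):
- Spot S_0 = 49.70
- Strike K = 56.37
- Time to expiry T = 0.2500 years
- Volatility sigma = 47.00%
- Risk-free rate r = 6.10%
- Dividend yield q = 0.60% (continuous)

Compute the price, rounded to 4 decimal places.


Answer: Price = 2.5183

Derivation:
d1 = (ln(S/K) + (r - q + 0.5*sigma^2) * T) / (sigma * sqrt(T)) = -0.35987093
d2 = d1 - sigma * sqrt(T) = -0.59487093
exp(-rT) = 0.98486569; exp(-qT) = 0.99850112
C = S_0 * exp(-qT) * N(d1) - K * exp(-rT) * N(d2)
N(d1) = 0.35947183; N(d2) = 0.27596487
C = 49.7000 * 0.99850112 * 0.35947183 - 56.3700 * 0.98486569 * 0.27596487 = 2.5183


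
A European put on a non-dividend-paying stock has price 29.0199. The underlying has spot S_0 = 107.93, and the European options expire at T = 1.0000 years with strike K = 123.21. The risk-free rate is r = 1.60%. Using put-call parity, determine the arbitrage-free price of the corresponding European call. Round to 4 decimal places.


Answer: Call price = 15.6956

Derivation:
Put-call parity: C - P = S_0 * exp(-qT) - K * exp(-rT).
S_0 * exp(-qT) = 107.9300 * 1.00000000 = 107.93000000
K * exp(-rT) = 123.2100 * 0.98412732 = 121.25432710
C = P + S*exp(-qT) - K*exp(-rT)
C = 29.0199 + 107.93000000 - 121.25432710 = 15.6956


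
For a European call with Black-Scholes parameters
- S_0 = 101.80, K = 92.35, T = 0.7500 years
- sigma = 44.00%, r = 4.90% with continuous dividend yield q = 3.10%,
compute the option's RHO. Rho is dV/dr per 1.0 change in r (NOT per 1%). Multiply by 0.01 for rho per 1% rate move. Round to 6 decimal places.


d1 = 0.4816266376; d2 = 0.1005754600
phi(d1) = 0.3552545720; exp(-qT) = 0.9770181987; exp(-rT) = 0.9639170845
N(d2) = 0.5400562610
Rho = K*T*exp(-rT)*N(d2) = 92.3500 * 0.7500 * 0.9639170845 * 0.5400562610 = 36.055942

Answer: Rho = 36.055942


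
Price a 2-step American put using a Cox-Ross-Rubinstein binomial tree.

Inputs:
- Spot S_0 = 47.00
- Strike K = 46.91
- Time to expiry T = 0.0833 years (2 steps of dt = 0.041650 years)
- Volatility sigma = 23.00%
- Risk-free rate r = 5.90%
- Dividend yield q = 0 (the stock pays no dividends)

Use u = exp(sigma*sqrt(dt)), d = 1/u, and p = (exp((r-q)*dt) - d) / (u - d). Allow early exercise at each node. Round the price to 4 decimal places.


Answer: Price = V(0,0) = 1.0002

Derivation:
dt = T/N = 0.041650
u = exp(sigma*sqrt(dt)) = 1.048058; d = 1/u = 0.954145
p = (exp((r-q)*dt) - d) / (u - d) = 0.514466
Discount per step: exp(-r*dt) = 0.997546
Stock lattice S(k, i) with i counting down-moves:
  k=0: S(0,0) = 47.0000
  k=1: S(1,0) = 49.2587; S(1,1) = 44.8448
  k=2: S(2,0) = 51.6260; S(2,1) = 47.0000; S(2,2) = 42.7885
Terminal payoffs V(N, i) = max(K - S_T, 0):
  V(2,0) = 0.000000; V(2,1) = 0.000000; V(2,2) = 4.121504
Backward induction: V(k, i) = exp(-r*dt) * [p * V(k+1, i) + (1-p) * V(k+1, i+1)]; then take max(V_cont, immediate exercise) for American.
  V(1,0) = exp(-r*dt) * [p*0.000000 + (1-p)*0.000000] = 0.000000; exercise = 0.000000; V(1,0) = max -> 0.000000
  V(1,1) = exp(-r*dt) * [p*0.000000 + (1-p)*4.121504] = 1.996220; exercise = 2.065164; V(1,1) = max -> 2.065164
  V(0,0) = exp(-r*dt) * [p*0.000000 + (1-p)*2.065164] = 1.000247; exercise = 0.000000; V(0,0) = max -> 1.000247


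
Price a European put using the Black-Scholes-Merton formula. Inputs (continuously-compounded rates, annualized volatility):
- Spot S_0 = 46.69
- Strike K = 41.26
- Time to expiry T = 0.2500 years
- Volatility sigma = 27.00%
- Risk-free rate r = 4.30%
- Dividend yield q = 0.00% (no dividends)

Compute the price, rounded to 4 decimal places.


d1 = (ln(S/K) + (r - q + 0.5*sigma^2) * T) / (sigma * sqrt(T)) = 1.06295557
d2 = d1 - sigma * sqrt(T) = 0.92795557
exp(-rT) = 0.98930757; exp(-qT) = 1.00000000
P = K * exp(-rT) * N(-d2) - S_0 * exp(-qT) * N(-d1)
N(-d1) = 0.14390105; N(-d2) = 0.17671531
P = 41.2600 * 0.98930757 * 0.17671531 - 46.6900 * 1.00000000 * 0.14390105 = 0.4946

Answer: Price = 0.4946


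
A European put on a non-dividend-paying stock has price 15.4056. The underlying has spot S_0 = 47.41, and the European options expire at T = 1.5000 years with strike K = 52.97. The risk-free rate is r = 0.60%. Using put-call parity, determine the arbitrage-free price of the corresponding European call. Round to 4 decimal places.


Put-call parity: C - P = S_0 * exp(-qT) - K * exp(-rT).
S_0 * exp(-qT) = 47.4100 * 1.00000000 = 47.41000000
K * exp(-rT) = 52.9700 * 0.99104038 = 52.49540886
C = P + S*exp(-qT) - K*exp(-rT)
C = 15.4056 + 47.41000000 - 52.49540886 = 10.3202

Answer: Call price = 10.3202


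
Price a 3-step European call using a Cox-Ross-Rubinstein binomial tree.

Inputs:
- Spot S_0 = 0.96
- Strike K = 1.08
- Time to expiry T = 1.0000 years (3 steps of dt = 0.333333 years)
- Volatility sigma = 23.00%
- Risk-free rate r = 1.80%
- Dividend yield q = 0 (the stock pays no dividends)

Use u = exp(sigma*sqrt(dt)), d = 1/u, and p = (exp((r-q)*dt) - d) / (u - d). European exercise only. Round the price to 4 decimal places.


dt = T/N = 0.333333
u = exp(sigma*sqrt(dt)) = 1.142011; d = 1/u = 0.875648
p = (exp((r-q)*dt) - d) / (u - d) = 0.489444
Discount per step: exp(-r*dt) = 0.994018
Stock lattice S(k, i) with i counting down-moves:
  k=0: S(0,0) = 0.9600
  k=1: S(1,0) = 1.0963; S(1,1) = 0.8406
  k=2: S(2,0) = 1.2520; S(2,1) = 0.9600; S(2,2) = 0.7361
  k=3: S(3,0) = 1.4298; S(3,1) = 1.0963; S(3,2) = 0.8406; S(3,3) = 0.6446
Terminal payoffs V(N, i) = max(S_T - K, 0):
  V(3,0) = 0.349822; V(3,1) = 0.016330; V(3,2) = 0.000000; V(3,3) = 0.000000
Backward induction: V(k, i) = exp(-r*dt) * [p * V(k+1, i) + (1-p) * V(k+1, i+1)].
  V(2,0) = exp(-r*dt) * [p*0.349822 + (1-p)*0.016330] = 0.178482
  V(2,1) = exp(-r*dt) * [p*0.016330 + (1-p)*0.000000] = 0.007945
  V(2,2) = exp(-r*dt) * [p*0.000000 + (1-p)*0.000000] = 0.000000
  V(1,0) = exp(-r*dt) * [p*0.178482 + (1-p)*0.007945] = 0.090866
  V(1,1) = exp(-r*dt) * [p*0.007945 + (1-p)*0.000000] = 0.003865
  V(0,0) = exp(-r*dt) * [p*0.090866 + (1-p)*0.003865] = 0.046170

Answer: Price = V(0,0) = 0.0462


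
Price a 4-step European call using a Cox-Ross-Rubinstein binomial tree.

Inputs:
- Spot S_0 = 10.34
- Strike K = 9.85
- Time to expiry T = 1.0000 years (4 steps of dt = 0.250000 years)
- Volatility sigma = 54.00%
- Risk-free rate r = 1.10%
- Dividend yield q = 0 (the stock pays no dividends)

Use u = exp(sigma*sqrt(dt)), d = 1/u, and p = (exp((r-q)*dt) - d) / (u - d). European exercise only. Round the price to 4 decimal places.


dt = T/N = 0.250000
u = exp(sigma*sqrt(dt)) = 1.309964; d = 1/u = 0.763379
p = (exp((r-q)*dt) - d) / (u - d) = 0.437945
Discount per step: exp(-r*dt) = 0.997254
Stock lattice S(k, i) with i counting down-moves:
  k=0: S(0,0) = 10.3400
  k=1: S(1,0) = 13.5450; S(1,1) = 7.8933
  k=2: S(2,0) = 17.7435; S(2,1) = 10.3400; S(2,2) = 6.0256
  k=3: S(3,0) = 23.2434; S(3,1) = 13.5450; S(3,2) = 7.8933; S(3,3) = 4.5998
  k=4: S(4,0) = 30.4480; S(4,1) = 17.7435; S(4,2) = 10.3400; S(4,3) = 6.0256; S(4,4) = 3.5114
Terminal payoffs V(N, i) = max(S_T - K, 0):
  V(4,0) = 20.597987; V(4,1) = 7.893511; V(4,2) = 0.490000; V(4,3) = 0.000000; V(4,4) = 0.000000
Backward induction: V(k, i) = exp(-r*dt) * [p * V(k+1, i) + (1-p) * V(k+1, i+1)].
  V(3,0) = exp(-r*dt) * [p*20.597987 + (1-p)*7.893511] = 13.420419
  V(3,1) = exp(-r*dt) * [p*7.893511 + (1-p)*0.490000] = 3.722083
  V(3,2) = exp(-r*dt) * [p*0.490000 + (1-p)*0.000000] = 0.214004
  V(3,3) = exp(-r*dt) * [p*0.000000 + (1-p)*0.000000] = 0.000000
  V(2,0) = exp(-r*dt) * [p*13.420419 + (1-p)*3.722083] = 7.947537
  V(2,1) = exp(-r*dt) * [p*3.722083 + (1-p)*0.214004] = 1.745544
  V(2,2) = exp(-r*dt) * [p*0.214004 + (1-p)*0.000000] = 0.093465
  V(1,0) = exp(-r*dt) * [p*7.947537 + (1-p)*1.745544] = 4.449425
  V(1,1) = exp(-r*dt) * [p*1.745544 + (1-p)*0.093465] = 0.814741
  V(0,0) = exp(-r*dt) * [p*4.449425 + (1-p)*0.814741] = 2.399925

Answer: Price = V(0,0) = 2.3999


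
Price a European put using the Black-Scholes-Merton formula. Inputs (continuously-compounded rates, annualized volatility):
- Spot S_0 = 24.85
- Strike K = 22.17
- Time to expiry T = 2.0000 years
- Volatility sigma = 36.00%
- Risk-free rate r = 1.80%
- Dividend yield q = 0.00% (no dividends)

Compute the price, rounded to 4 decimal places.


Answer: Price = 3.1090

Derivation:
d1 = (ln(S/K) + (r - q + 0.5*sigma^2) * T) / (sigma * sqrt(T)) = 0.54941751
d2 = d1 - sigma * sqrt(T) = 0.04030063
exp(-rT) = 0.96464029; exp(-qT) = 1.00000000
P = K * exp(-rT) * N(-d2) - S_0 * exp(-qT) * N(-d1)
N(-d1) = 0.29135948; N(-d2) = 0.48392673
P = 22.1700 * 0.96464029 * 0.48392673 - 24.8500 * 1.00000000 * 0.29135948 = 3.1090


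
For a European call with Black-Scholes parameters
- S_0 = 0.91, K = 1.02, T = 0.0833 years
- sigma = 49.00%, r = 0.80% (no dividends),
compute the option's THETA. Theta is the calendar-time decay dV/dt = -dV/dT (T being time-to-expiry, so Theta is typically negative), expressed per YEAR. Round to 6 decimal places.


d1 = -0.7314728913; d2 = -0.8728954143
phi(d1) = 0.3052986416; exp(-qT) = 1.0000000000; exp(-rT) = 0.9993338220
Theta = -S*exp(-qT)*phi(d1)*sigma/(2*sqrt(T)) - r*K*exp(-rT)*N(d2) + q*S*exp(-qT)*N(d1)
N(d1) = 0.2322451784; N(d2) = 0.1913600430; sqrt(T) = 0.2886173938
Term 1 = -0.9100 * 1.0000000000 * 0.3052986416 * 0.4900 / (2 * 0.2886173938) = -0.2358358630
Term 2 = -0.0080 * 1.0200 * 0.9993338220 * 0.1913600430 = -0.0015604577
Term 3 = 0 (no dividend yield, q = 0)
Theta = -0.2358358630 + (-0.0015604577) + (0.0000000000) = -0.237396

Answer: Theta = -0.237396


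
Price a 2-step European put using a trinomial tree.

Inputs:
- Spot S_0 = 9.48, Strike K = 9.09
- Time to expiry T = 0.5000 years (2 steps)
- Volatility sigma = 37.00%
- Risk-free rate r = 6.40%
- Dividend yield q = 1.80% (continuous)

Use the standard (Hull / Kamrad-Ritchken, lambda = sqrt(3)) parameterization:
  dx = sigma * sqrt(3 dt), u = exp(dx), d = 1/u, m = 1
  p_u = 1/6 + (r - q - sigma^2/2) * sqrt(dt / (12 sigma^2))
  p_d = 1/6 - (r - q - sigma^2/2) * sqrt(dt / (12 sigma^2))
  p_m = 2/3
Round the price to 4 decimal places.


dt = T/N = 0.250000; dx = sigma*sqrt(3*dt) = 0.320429
u = exp(dx) = 1.377719; d = 1/u = 0.725837
p_u = 0.157909, p_m = 0.666667, p_d = 0.175424
Discount per step: exp(-r*dt) = 0.984127
Stock lattice S(k, j) with j the centered position index:
  k=0: S(0,+0) = 9.4800
  k=1: S(1,-1) = 6.8809; S(1,+0) = 9.4800; S(1,+1) = 13.0608
  k=2: S(2,-2) = 4.9944; S(2,-1) = 6.8809; S(2,+0) = 9.4800; S(2,+1) = 13.0608; S(2,+2) = 17.9941
Terminal payoffs V(N, j) = max(K - S_T, 0):
  V(2,-2) = 4.095559; V(2,-1) = 2.209062; V(2,+0) = 0.000000; V(2,+1) = 0.000000; V(2,+2) = 0.000000
Backward induction: V(k, j) = exp(-r*dt) * [p_u * V(k+1, j+1) + p_m * V(k+1, j) + p_d * V(k+1, j-1)]
  V(1,-1) = exp(-r*dt) * [p_u*0.000000 + p_m*2.209062 + p_d*4.095559] = 2.156390
  V(1,+0) = exp(-r*dt) * [p_u*0.000000 + p_m*0.000000 + p_d*2.209062] = 0.381373
  V(1,+1) = exp(-r*dt) * [p_u*0.000000 + p_m*0.000000 + p_d*0.000000] = 0.000000
  V(0,+0) = exp(-r*dt) * [p_u*0.000000 + p_m*0.381373 + p_d*2.156390] = 0.622492

Answer: Price = V(0,0) = 0.6225


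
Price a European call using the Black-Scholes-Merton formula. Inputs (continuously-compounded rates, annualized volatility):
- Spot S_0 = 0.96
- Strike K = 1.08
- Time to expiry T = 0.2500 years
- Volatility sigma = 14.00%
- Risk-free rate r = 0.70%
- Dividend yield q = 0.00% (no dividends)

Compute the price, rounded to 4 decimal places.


d1 = (ln(S/K) + (r - q + 0.5*sigma^2) * T) / (sigma * sqrt(T)) = -1.62261480
d2 = d1 - sigma * sqrt(T) = -1.69261480
exp(-rT) = 0.99825153; exp(-qT) = 1.00000000
C = S_0 * exp(-qT) * N(d1) - K * exp(-rT) * N(d2)
N(d1) = 0.05233589; N(d2) = 0.04526441
C = 0.9600 * 1.00000000 * 0.05233589 - 1.0800 * 0.99825153 * 0.04526441 = 0.0014

Answer: Price = 0.0014


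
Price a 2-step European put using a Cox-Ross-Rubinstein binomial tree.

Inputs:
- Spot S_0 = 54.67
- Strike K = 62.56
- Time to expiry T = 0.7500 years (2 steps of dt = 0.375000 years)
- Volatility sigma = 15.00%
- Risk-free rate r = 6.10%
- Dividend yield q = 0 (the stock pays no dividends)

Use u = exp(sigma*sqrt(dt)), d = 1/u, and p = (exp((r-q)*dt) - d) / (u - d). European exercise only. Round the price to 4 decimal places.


dt = T/N = 0.375000
u = exp(sigma*sqrt(dt)) = 1.096207; d = 1/u = 0.912237
p = (exp((r-q)*dt) - d) / (u - d) = 0.602826
Discount per step: exp(-r*dt) = 0.977385
Stock lattice S(k, i) with i counting down-moves:
  k=0: S(0,0) = 54.6700
  k=1: S(1,0) = 59.9296; S(1,1) = 49.8720
  k=2: S(2,0) = 65.6953; S(2,1) = 54.6700; S(2,2) = 45.4950
Terminal payoffs V(N, i) = max(K - S_T, 0):
  V(2,0) = 0.000000; V(2,1) = 7.890000; V(2,2) = 17.064957
Backward induction: V(k, i) = exp(-r*dt) * [p * V(k+1, i) + (1-p) * V(k+1, i+1)].
  V(1,0) = exp(-r*dt) * [p*0.000000 + (1-p)*7.890000] = 3.062833
  V(1,1) = exp(-r*dt) * [p*7.890000 + (1-p)*17.064957] = 11.273207
  V(0,0) = exp(-r*dt) * [p*3.062833 + (1-p)*11.273207] = 6.180765

Answer: Price = V(0,0) = 6.1808


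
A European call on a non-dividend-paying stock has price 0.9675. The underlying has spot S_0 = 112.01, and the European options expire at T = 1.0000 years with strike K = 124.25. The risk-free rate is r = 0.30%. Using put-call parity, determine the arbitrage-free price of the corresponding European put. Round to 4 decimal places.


Put-call parity: C - P = S_0 * exp(-qT) - K * exp(-rT).
S_0 * exp(-qT) = 112.0100 * 1.00000000 = 112.01000000
K * exp(-rT) = 124.2500 * 0.99700450 = 123.87780857
P = C - S*exp(-qT) + K*exp(-rT)
P = 0.9675 - 112.01000000 + 123.87780857 = 12.8353

Answer: Put price = 12.8353


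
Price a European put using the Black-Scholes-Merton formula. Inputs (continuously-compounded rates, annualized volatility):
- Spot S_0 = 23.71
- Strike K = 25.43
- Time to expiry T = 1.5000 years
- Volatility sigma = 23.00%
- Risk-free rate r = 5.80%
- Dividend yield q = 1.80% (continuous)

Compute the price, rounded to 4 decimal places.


d1 = (ln(S/K) + (r - q + 0.5*sigma^2) * T) / (sigma * sqrt(T)) = 0.10522980
d2 = d1 - sigma * sqrt(T) = -0.17646152
exp(-rT) = 0.91667710; exp(-qT) = 0.97336124
P = K * exp(-rT) * N(-d2) - S_0 * exp(-qT) * N(-d1)
N(-d1) = 0.45809673; N(-d2) = 0.57003431
P = 25.4300 * 0.91667710 * 0.57003431 - 23.7100 * 0.97336124 * 0.45809673 = 2.7160

Answer: Price = 2.7160


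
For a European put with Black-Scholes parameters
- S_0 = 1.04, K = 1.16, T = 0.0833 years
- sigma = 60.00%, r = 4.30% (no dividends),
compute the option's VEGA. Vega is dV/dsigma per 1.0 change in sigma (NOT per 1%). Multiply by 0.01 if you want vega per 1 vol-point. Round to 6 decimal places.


d1 = -0.5233190717; d2 = -0.6964895080
phi(d1) = 0.3478896460; exp(-qT) = 1.0000000000; exp(-rT) = 0.9964245074
Vega = S * exp(-qT) * phi(d1) * sqrt(T) = 1.0400 * 1.0000000000 * 0.3478896460 * 0.2886173938 = 0.104423

Answer: Vega = 0.104423


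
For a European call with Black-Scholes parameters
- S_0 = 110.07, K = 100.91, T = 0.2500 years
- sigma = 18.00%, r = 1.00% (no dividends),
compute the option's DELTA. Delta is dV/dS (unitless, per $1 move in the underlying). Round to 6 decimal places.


Answer: Delta = 0.850410

Derivation:
d1 = 1.0381944062; d2 = 0.9481944062
phi(d1) = 0.2327332466; exp(-qT) = 1.0000000000; exp(-rT) = 0.9975031224
N(d1) = 0.8504102218
Delta = exp(-qT) * N(d1) = 1.0000000000 * 0.8504102218 = 0.850410


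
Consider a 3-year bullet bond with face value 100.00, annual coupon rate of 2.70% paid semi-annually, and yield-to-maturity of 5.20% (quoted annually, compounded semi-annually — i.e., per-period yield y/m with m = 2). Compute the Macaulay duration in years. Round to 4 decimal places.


Coupon per period c = face * coupon_rate / m = 1.350000
Periods per year m = 2; per-period yield y/m = 0.026000
Number of cashflows N = 6
Cashflows (t years, CF_t, discount factor 1/(1+y/m)^(m*t), PV):
  t = 0.5000: CF_t = 1.350000, DF = 0.974659, PV = 1.315789
  t = 1.0000: CF_t = 1.350000, DF = 0.949960, PV = 1.282446
  t = 1.5000: CF_t = 1.350000, DF = 0.925887, PV = 1.249947
  t = 2.0000: CF_t = 1.350000, DF = 0.902424, PV = 1.218272
  t = 2.5000: CF_t = 1.350000, DF = 0.879555, PV = 1.187400
  t = 3.0000: CF_t = 101.350000, DF = 0.857266, PV = 86.883956
Price P = sum_t PV_t = 93.137811
Macaulay numerator sum_t t * PV_t:
  t * PV_t at t = 0.5000: 0.657895
  t * PV_t at t = 1.0000: 1.282446
  t * PV_t at t = 1.5000: 1.874921
  t * PV_t at t = 2.0000: 2.436544
  t * PV_t at t = 2.5000: 2.968499
  t * PV_t at t = 3.0000: 260.651869
Macaulay duration D = (sum_t t * PV_t) / P = 269.872174 / 93.137811 = 2.897558

Answer: Macaulay duration = 2.8976 years


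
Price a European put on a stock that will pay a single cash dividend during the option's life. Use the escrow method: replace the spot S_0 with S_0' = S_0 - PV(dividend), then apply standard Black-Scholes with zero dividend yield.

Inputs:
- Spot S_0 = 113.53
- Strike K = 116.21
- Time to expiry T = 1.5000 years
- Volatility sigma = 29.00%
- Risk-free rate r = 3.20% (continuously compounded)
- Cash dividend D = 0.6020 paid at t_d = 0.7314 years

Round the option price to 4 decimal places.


PV(D) = D * exp(-r * t_d) = 0.6020 * 0.97686697 = 0.58807391
S_0' = S_0 - PV(D) = 113.5300 - 0.58807391 = 112.94192609
d1 = (ln(S_0'/K) + (r + sigma^2/2)*T) / (sigma*sqrt(T)) = 0.23241958
d2 = d1 - sigma*sqrt(T) = -0.12275643
exp(-rT) = 0.95313379
N(-d1) = 0.40810607; N(-d2) = 0.54885001
P = K * exp(-rT) * N(-d2) - S_0' * N(-d1) = 116.2100 * 0.95313379 * 0.54885001 - 112.94192609 * 0.40810607 = 14.7004

Answer: Price = 14.7004


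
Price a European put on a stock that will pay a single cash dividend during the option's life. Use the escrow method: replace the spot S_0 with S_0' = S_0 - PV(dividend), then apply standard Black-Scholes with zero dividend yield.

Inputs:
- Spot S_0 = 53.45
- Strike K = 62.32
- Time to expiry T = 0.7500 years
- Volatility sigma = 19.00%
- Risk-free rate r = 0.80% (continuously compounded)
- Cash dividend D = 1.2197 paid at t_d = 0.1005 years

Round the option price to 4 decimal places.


PV(D) = D * exp(-r * t_d) = 1.2197 * 0.99919632 = 1.21871976
S_0' = S_0 - PV(D) = 53.4500 - 1.21871976 = 52.23128024
d1 = (ln(S_0'/K) + (r + sigma^2/2)*T) / (sigma*sqrt(T)) = -0.95453227
d2 = d1 - sigma*sqrt(T) = -1.11907710
exp(-rT) = 0.99401796
N(-d1) = 0.83009286; N(-d2) = 0.86844638
P = K * exp(-rT) * N(-d2) - S_0' * N(-d1) = 62.3200 * 0.99401796 * 0.86844638 - 52.23128024 * 0.83009286 = 10.4410

Answer: Price = 10.4410


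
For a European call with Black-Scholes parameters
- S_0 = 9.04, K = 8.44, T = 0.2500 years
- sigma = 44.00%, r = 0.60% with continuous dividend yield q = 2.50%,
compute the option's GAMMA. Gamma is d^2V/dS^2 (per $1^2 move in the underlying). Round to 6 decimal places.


Answer: Gamma = 0.183976

Derivation:
d1 = 0.4005766627; d2 = 0.1805766627
phi(d1) = 0.3681851418; exp(-qT) = 0.9937694906; exp(-rT) = 0.9985011244
Gamma = exp(-qT) * phi(d1) / (S * sigma * sqrt(T)) = 0.9937694906 * 0.3681851418 / (9.0400 * 0.4400 * 0.5000000000) = 0.183976


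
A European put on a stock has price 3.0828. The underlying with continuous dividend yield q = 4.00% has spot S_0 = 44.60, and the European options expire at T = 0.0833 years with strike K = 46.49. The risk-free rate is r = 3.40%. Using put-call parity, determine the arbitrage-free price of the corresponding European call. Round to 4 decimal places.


Answer: Call price = 1.1759

Derivation:
Put-call parity: C - P = S_0 * exp(-qT) - K * exp(-rT).
S_0 * exp(-qT) = 44.6000 * 0.99667354 = 44.45164010
K * exp(-rT) = 46.4900 * 0.99717181 = 46.35851730
C = P + S*exp(-qT) - K*exp(-rT)
C = 3.0828 + 44.45164010 - 46.35851730 = 1.1759


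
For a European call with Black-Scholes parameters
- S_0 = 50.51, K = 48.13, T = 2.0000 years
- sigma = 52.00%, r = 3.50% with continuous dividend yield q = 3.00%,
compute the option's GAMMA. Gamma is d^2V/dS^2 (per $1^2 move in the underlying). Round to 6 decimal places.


d1 = 0.4469263694; d2 = -0.2884646830
phi(d1) = 0.3610242592; exp(-qT) = 0.9417645336; exp(-rT) = 0.9323938199
Gamma = exp(-qT) * phi(d1) / (S * sigma * sqrt(T)) = 0.9417645336 * 0.3610242592 / (50.5100 * 0.5200 * 1.4142135624) = 0.009153

Answer: Gamma = 0.009153


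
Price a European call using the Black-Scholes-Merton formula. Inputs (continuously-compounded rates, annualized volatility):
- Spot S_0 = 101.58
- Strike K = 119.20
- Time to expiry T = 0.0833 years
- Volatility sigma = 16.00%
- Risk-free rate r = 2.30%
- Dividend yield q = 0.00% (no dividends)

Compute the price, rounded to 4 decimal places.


Answer: Price = 0.0004

Derivation:
d1 = (ln(S/K) + (r - q + 0.5*sigma^2) * T) / (sigma * sqrt(T)) = -3.39926562
d2 = d1 - sigma * sqrt(T) = -3.44544440
exp(-rT) = 0.99808593; exp(-qT) = 1.00000000
C = S_0 * exp(-qT) * N(d1) - K * exp(-rT) * N(d2)
N(d1) = 0.00033784; N(d2) = 0.00028506
C = 101.5800 * 1.00000000 * 0.00033784 - 119.2000 * 0.99808593 * 0.00028506 = 0.0004


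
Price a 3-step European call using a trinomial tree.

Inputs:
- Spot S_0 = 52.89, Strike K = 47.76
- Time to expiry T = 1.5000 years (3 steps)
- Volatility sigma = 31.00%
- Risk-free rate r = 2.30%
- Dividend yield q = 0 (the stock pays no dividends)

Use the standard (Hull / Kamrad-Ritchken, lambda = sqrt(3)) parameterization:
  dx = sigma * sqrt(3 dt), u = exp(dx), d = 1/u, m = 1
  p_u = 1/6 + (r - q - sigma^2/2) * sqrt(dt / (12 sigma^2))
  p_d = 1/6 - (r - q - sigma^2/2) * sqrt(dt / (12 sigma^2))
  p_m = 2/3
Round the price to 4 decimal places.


Answer: Price = V(0,0) = 11.3125

Derivation:
dt = T/N = 0.500000; dx = sigma*sqrt(3*dt) = 0.379671
u = exp(dx) = 1.461803; d = 1/u = 0.684086
p_u = 0.150172, p_m = 0.666667, p_d = 0.183161
Discount per step: exp(-r*dt) = 0.988566
Stock lattice S(k, j) with j the centered position index:
  k=0: S(0,+0) = 52.8900
  k=1: S(1,-1) = 36.1813; S(1,+0) = 52.8900; S(1,+1) = 77.3148
  k=2: S(2,-2) = 24.7512; S(2,-1) = 36.1813; S(2,+0) = 52.8900; S(2,+1) = 77.3148; S(2,+2) = 113.0190
  k=3: S(3,-3) = 16.9319; S(3,-2) = 24.7512; S(3,-1) = 36.1813; S(3,+0) = 52.8900; S(3,+1) = 77.3148; S(3,+2) = 113.0190; S(3,+3) = 165.2116
Terminal payoffs V(N, j) = max(S_T - K, 0):
  V(3,-3) = 0.000000; V(3,-2) = 0.000000; V(3,-1) = 0.000000; V(3,+0) = 5.130000; V(3,+1) = 29.554784; V(3,+2) = 65.259018; V(3,+3) = 117.451590
Backward induction: V(k, j) = exp(-r*dt) * [p_u * V(k+1, j+1) + p_m * V(k+1, j) + p_d * V(k+1, j-1)]
  V(2,-2) = exp(-r*dt) * [p_u*0.000000 + p_m*0.000000 + p_d*0.000000] = 0.000000
  V(2,-1) = exp(-r*dt) * [p_u*5.130000 + p_m*0.000000 + p_d*0.000000] = 0.761574
  V(2,+0) = exp(-r*dt) * [p_u*29.554784 + p_m*5.130000 + p_d*0.000000] = 7.768452
  V(2,+1) = exp(-r*dt) * [p_u*65.259018 + p_m*29.554784 + p_d*5.130000] = 30.094804
  V(2,+2) = exp(-r*dt) * [p_u*117.451590 + p_m*65.259018 + p_d*29.554784] = 65.796232
  V(1,-1) = exp(-r*dt) * [p_u*7.768452 + p_m*0.761574 + p_d*0.000000] = 1.655177
  V(1,+0) = exp(-r*dt) * [p_u*30.094804 + p_m*7.768452 + p_d*0.761574] = 9.725372
  V(1,+1) = exp(-r*dt) * [p_u*65.796232 + p_m*30.094804 + p_d*7.768452] = 31.008189
  V(0,+0) = exp(-r*dt) * [p_u*31.008189 + p_m*9.725372 + p_d*1.655177] = 11.312466


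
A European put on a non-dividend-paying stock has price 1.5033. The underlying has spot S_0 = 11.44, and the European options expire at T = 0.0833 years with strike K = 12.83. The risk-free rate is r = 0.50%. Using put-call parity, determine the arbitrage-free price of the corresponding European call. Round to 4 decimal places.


Answer: Call price = 0.1186

Derivation:
Put-call parity: C - P = S_0 * exp(-qT) - K * exp(-rT).
S_0 * exp(-qT) = 11.4400 * 1.00000000 = 11.44000000
K * exp(-rT) = 12.8300 * 0.99958359 = 12.82465742
C = P + S*exp(-qT) - K*exp(-rT)
C = 1.5033 + 11.44000000 - 12.82465742 = 0.1186


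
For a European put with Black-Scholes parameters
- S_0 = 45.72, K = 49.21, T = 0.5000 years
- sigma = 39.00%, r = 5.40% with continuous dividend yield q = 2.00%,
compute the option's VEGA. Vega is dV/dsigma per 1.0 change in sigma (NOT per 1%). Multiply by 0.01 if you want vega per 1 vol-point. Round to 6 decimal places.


d1 = -0.0672150901; d2 = -0.3429867348
phi(d1) = 0.3980421131; exp(-qT) = 0.9900498337; exp(-rT) = 0.9733612415
Vega = S * exp(-qT) * phi(d1) * sqrt(T) = 45.7200 * 0.9900498337 * 0.3980421131 * 0.7071067812 = 12.740231

Answer: Vega = 12.740231


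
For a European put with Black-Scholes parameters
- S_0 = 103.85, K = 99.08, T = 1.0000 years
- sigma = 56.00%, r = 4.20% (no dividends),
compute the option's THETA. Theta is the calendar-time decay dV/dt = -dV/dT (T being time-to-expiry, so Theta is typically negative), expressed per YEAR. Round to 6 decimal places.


Answer: Theta = -8.347649

Derivation:
d1 = 0.4389641888; d2 = -0.1210358112
phi(d1) = 0.3622997712; exp(-qT) = 1.0000000000; exp(-rT) = 0.9588697806
Theta = -S*exp(-qT)*phi(d1)*sigma/(2*sqrt(T)) + r*K*exp(-rT)*N(-d2) - q*S*exp(-qT)*N(-d1)
N(-d1) = 0.3303437425; N(-d2) = 0.5481686648; sqrt(T) = 1.0000000000
Term 1 = -103.8500 * 1.0000000000 * 0.3622997712 * 0.5600 / (2 * 1.0000000000) = -10.5349527470
Term 2 = 0.0420 * 99.0800 * 0.9588697806 * 0.5481686648 = 2.1873038946
Term 3 = 0 (no dividend yield, q = 0)
Theta = -10.5349527470 + (2.1873038946) + (0.0000000000) = -8.347649


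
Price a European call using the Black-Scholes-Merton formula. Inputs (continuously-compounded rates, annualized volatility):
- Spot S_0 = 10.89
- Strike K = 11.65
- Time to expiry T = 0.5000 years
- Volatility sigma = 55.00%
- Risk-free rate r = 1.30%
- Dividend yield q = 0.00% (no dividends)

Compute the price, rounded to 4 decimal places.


d1 = (ln(S/K) + (r - q + 0.5*sigma^2) * T) / (sigma * sqrt(T)) = 0.03770488
d2 = d1 - sigma * sqrt(T) = -0.35120385
exp(-rT) = 0.99352108; exp(-qT) = 1.00000000
C = S_0 * exp(-qT) * N(d1) - K * exp(-rT) * N(d2)
N(d1) = 0.51503851; N(d2) = 0.36271771
C = 10.8900 * 1.00000000 * 0.51503851 - 11.6500 * 0.99352108 * 0.36271771 = 1.4105

Answer: Price = 1.4105


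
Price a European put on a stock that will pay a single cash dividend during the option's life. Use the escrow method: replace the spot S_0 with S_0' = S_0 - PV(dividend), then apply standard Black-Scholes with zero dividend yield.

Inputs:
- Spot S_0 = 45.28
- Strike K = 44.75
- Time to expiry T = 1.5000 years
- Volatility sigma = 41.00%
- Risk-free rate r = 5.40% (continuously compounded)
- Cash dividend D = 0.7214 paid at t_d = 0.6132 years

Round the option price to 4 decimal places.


PV(D) = D * exp(-r * t_d) = 0.7214 * 0.96742943 = 0.69790359
S_0' = S_0 - PV(D) = 45.2800 - 0.69790359 = 44.58209641
d1 = (ln(S_0'/K) + (r + sigma^2/2)*T) / (sigma*sqrt(T)) = 0.40489450
d2 = d1 - sigma*sqrt(T) = -0.09725090
exp(-rT) = 0.92219369
N(-d1) = 0.34277753; N(-d2) = 0.53873643
P = K * exp(-rT) * N(-d2) - S_0' * N(-d1) = 44.7500 * 0.92219369 * 0.53873643 - 44.58209641 * 0.34277753 = 6.9509

Answer: Price = 6.9509


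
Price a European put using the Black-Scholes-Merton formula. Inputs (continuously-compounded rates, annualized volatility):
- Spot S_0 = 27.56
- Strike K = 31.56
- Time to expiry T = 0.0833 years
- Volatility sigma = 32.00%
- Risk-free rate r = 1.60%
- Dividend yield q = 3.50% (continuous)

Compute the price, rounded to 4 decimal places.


Answer: Price = 4.1206

Derivation:
d1 = (ln(S/K) + (r - q + 0.5*sigma^2) * T) / (sigma * sqrt(T)) = -1.43835308
d2 = d1 - sigma * sqrt(T) = -1.53071065
exp(-rT) = 0.99866809; exp(-qT) = 0.99708875
P = K * exp(-rT) * N(-d2) - S_0 * exp(-qT) * N(-d1)
N(-d1) = 0.92483305; N(-d2) = 0.93707954
P = 31.5600 * 0.99866809 * 0.93707954 - 27.5600 * 0.99708875 * 0.92483305 = 4.1206


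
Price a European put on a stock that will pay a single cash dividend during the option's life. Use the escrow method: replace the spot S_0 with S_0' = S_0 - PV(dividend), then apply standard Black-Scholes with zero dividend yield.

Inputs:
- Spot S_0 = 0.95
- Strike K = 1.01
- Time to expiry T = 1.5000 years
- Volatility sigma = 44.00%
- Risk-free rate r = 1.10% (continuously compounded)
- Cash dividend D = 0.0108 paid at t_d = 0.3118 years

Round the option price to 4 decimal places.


Answer: Price = 0.2335

Derivation:
PV(D) = D * exp(-r * t_d) = 0.0108 * 0.99657608 = 0.01076302
S_0' = S_0 - PV(D) = 0.9500 - 0.01076302 = 0.93923698
d1 = (ln(S_0'/K) + (r + sigma^2/2)*T) / (sigma*sqrt(T)) = 0.16527043
d2 = d1 - sigma*sqrt(T) = -0.37361731
exp(-rT) = 0.98363538
N(-d1) = 0.43436556; N(-d2) = 0.64565547
P = K * exp(-rT) * N(-d2) - S_0' * N(-d1) = 1.0100 * 0.98363538 * 0.64565547 - 0.93923698 * 0.43436556 = 0.2335


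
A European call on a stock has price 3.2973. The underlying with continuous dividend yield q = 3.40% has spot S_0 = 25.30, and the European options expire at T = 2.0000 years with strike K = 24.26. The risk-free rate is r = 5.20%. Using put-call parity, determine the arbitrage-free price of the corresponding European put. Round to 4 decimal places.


Put-call parity: C - P = S_0 * exp(-qT) - K * exp(-rT).
S_0 * exp(-qT) = 25.3000 * 0.93426047 = 23.63678998
K * exp(-rT) = 24.2600 * 0.90122530 = 21.86372572
P = C - S*exp(-qT) + K*exp(-rT)
P = 3.2973 - 23.63678998 + 21.86372572 = 1.5242

Answer: Put price = 1.5242


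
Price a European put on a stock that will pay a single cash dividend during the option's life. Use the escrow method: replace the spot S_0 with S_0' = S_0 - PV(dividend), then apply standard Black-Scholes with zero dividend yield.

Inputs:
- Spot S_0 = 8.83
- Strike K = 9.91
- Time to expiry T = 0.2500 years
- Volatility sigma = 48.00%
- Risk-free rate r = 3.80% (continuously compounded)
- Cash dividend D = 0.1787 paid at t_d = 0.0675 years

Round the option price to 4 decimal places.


Answer: Price = 1.5829

Derivation:
PV(D) = D * exp(-r * t_d) = 0.1787 * 0.99743829 = 0.17824222
S_0' = S_0 - PV(D) = 8.8300 - 0.17824222 = 8.65175778
d1 = (ln(S_0'/K) + (r + sigma^2/2)*T) / (sigma*sqrt(T)) = -0.40617432
d2 = d1 - sigma*sqrt(T) = -0.64617432
exp(-rT) = 0.99054498
N(-d1) = 0.65769274; N(-d2) = 0.74091677
P = K * exp(-rT) * N(-d2) - S_0' * N(-d1) = 9.9100 * 0.99054498 * 0.74091677 - 8.65175778 * 0.65769274 = 1.5829


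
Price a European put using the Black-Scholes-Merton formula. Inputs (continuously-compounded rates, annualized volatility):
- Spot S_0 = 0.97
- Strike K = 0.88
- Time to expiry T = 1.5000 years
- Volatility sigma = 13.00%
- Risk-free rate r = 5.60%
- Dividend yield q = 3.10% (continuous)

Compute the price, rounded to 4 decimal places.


d1 = (ln(S/K) + (r - q + 0.5*sigma^2) * T) / (sigma * sqrt(T)) = 0.92671837
d2 = d1 - sigma * sqrt(T) = 0.76750154
exp(-rT) = 0.91943126; exp(-qT) = 0.95456456
P = K * exp(-rT) * N(-d2) - S_0 * exp(-qT) * N(-d1)
N(-d1) = 0.17703639; N(-d2) = 0.22139169
P = 0.8800 * 0.91943126 * 0.22139169 - 0.9700 * 0.95456456 * 0.17703639 = 0.0152

Answer: Price = 0.0152


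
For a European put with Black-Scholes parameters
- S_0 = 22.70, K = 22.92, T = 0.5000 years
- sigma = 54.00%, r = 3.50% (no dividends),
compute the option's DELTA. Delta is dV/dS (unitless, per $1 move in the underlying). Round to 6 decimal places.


Answer: Delta = -0.416252

Derivation:
d1 = 0.2114904859; d2 = -0.1703471759
phi(d1) = 0.3901193168; exp(-qT) = 1.0000000000; exp(-rT) = 0.9826522357
N(-d1) = 0.4162522777
Delta = -exp(-qT) * N(-d1) = -1.0000000000 * 0.4162522777 = -0.416252


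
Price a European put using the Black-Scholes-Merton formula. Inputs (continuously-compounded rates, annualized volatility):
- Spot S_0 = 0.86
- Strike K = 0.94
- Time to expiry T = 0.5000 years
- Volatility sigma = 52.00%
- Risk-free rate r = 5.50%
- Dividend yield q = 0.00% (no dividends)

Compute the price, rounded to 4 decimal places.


d1 = (ln(S/K) + (r - q + 0.5*sigma^2) * T) / (sigma * sqrt(T)) = 0.01673263
d2 = d1 - sigma * sqrt(T) = -0.35096289
exp(-rT) = 0.97287468; exp(-qT) = 1.00000000
P = K * exp(-rT) * N(-d2) - S_0 * exp(-qT) * N(-d1)
N(-d1) = 0.49332496; N(-d2) = 0.63719191
P = 0.9400 * 0.97287468 * 0.63719191 - 0.8600 * 1.00000000 * 0.49332496 = 0.1585

Answer: Price = 0.1585


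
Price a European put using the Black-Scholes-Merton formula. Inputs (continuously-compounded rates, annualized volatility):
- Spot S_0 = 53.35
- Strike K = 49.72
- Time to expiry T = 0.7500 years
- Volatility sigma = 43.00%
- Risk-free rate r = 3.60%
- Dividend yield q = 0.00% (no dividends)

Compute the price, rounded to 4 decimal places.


Answer: Price = 5.2898

Derivation:
d1 = (ln(S/K) + (r - q + 0.5*sigma^2) * T) / (sigma * sqrt(T)) = 0.44792770
d2 = d1 - sigma * sqrt(T) = 0.07553678
exp(-rT) = 0.97336124; exp(-qT) = 1.00000000
P = K * exp(-rT) * N(-d2) - S_0 * exp(-qT) * N(-d1)
N(-d1) = 0.32710269; N(-d2) = 0.46989382
P = 49.7200 * 0.97336124 * 0.46989382 - 53.3500 * 1.00000000 * 0.32710269 = 5.2898


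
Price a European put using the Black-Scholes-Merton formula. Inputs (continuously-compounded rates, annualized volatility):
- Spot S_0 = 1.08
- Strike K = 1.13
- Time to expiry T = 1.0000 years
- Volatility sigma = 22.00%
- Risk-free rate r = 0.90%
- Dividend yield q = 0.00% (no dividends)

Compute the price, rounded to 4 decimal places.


d1 = (ln(S/K) + (r - q + 0.5*sigma^2) * T) / (sigma * sqrt(T)) = -0.05480269
d2 = d1 - sigma * sqrt(T) = -0.27480269
exp(-rT) = 0.99104038; exp(-qT) = 1.00000000
P = K * exp(-rT) * N(-d2) - S_0 * exp(-qT) * N(-d1)
N(-d1) = 0.52185217; N(-d2) = 0.60826608
P = 1.1300 * 0.99104038 * 0.60826608 - 1.0800 * 1.00000000 * 0.52185217 = 0.1176

Answer: Price = 0.1176


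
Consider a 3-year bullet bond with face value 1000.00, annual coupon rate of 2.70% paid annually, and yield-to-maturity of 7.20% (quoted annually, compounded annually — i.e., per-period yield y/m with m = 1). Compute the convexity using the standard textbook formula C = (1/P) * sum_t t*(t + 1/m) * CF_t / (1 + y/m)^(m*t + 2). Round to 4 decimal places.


Coupon per period c = face * coupon_rate / m = 27.000000
Periods per year m = 1; per-period yield y/m = 0.072000
Number of cashflows N = 3
Cashflows (t years, CF_t, discount factor 1/(1+y/m)^(m*t), PV):
  t = 1.0000: CF_t = 27.000000, DF = 0.932836, PV = 25.186567
  t = 2.0000: CF_t = 27.000000, DF = 0.870183, PV = 23.494932
  t = 3.0000: CF_t = 1027.000000, DF = 0.811738, PV = 833.654478
Price P = sum_t PV_t = 882.335978
Convexity numerator sum_t t*(t + 1/m) * CF_t / (1+y/m)^(m*t + 2):
  t = 1.0000: term = 43.833828
  t = 2.0000: term = 122.669296
  t = 3.0000: term = 8705.180145
Convexity = (1/P) * sum = 8871.683270 / 882.335978 = 10.054768

Answer: Convexity = 10.0548


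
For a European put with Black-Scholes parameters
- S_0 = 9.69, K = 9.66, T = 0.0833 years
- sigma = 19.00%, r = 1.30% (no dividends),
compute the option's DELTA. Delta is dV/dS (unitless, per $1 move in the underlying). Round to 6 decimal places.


Answer: Delta = -0.458699

Derivation:
d1 = 0.1037111998; d2 = 0.0488738950
phi(d1) = 0.3968025252; exp(-qT) = 1.0000000000; exp(-rT) = 0.9989176861
N(-d1) = 0.4586992692
Delta = -exp(-qT) * N(-d1) = -1.0000000000 * 0.4586992692 = -0.458699


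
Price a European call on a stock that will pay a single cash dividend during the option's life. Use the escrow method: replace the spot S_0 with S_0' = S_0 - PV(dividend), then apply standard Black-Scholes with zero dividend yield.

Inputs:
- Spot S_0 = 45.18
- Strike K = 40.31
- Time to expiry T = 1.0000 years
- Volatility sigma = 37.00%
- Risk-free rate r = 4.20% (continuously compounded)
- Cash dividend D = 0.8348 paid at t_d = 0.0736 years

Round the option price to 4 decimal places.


PV(D) = D * exp(-r * t_d) = 0.8348 * 0.99691357 = 0.83222345
S_0' = S_0 - PV(D) = 45.1800 - 0.83222345 = 44.34777655
d1 = (ln(S_0'/K) + (r + sigma^2/2)*T) / (sigma*sqrt(T)) = 0.55652161
d2 = d1 - sigma*sqrt(T) = 0.18652161
exp(-rT) = 0.95886978
N(d1) = 0.71107284; N(d2) = 0.57398213
C = S_0' * N(d1) - K * exp(-rT) * N(d2) = 44.34777655 * 0.71107284 - 40.3100 * 0.95886978 * 0.57398213 = 9.3489

Answer: Price = 9.3489


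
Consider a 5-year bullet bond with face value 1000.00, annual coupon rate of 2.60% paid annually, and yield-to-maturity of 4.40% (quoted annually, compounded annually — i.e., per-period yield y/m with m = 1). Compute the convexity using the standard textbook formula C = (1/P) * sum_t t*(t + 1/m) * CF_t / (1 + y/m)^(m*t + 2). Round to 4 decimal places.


Answer: Convexity = 25.6313

Derivation:
Coupon per period c = face * coupon_rate / m = 26.000000
Periods per year m = 1; per-period yield y/m = 0.044000
Number of cashflows N = 5
Cashflows (t years, CF_t, discount factor 1/(1+y/m)^(m*t), PV):
  t = 1.0000: CF_t = 26.000000, DF = 0.957854, PV = 24.904215
  t = 2.0000: CF_t = 26.000000, DF = 0.917485, PV = 23.854612
  t = 3.0000: CF_t = 26.000000, DF = 0.878817, PV = 22.849245
  t = 4.0000: CF_t = 26.000000, DF = 0.841779, PV = 21.886250
  t = 5.0000: CF_t = 1026.000000, DF = 0.806302, PV = 827.265413
Price P = sum_t PV_t = 920.759734
Convexity numerator sum_t t*(t + 1/m) * CF_t / (1+y/m)^(m*t + 2):
  t = 1.0000: term = 45.698490
  t = 2.0000: term = 131.317499
  t = 3.0000: term = 251.566091
  t = 4.0000: term = 401.606147
  t = 5.0000: term = 22770.109800
Convexity = (1/P) * sum = 23600.298026 / 920.759734 = 25.631332


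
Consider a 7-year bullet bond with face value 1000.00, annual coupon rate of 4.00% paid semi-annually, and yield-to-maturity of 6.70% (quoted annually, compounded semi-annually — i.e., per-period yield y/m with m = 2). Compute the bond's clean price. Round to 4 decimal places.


Coupon per period c = face * coupon_rate / m = 20.000000
Periods per year m = 2; per-period yield y/m = 0.033500
Number of cashflows N = 14
Cashflows (t years, CF_t, discount factor 1/(1+y/m)^(m*t), PV):
  t = 0.5000: CF_t = 20.000000, DF = 0.967586, PV = 19.351717
  t = 1.0000: CF_t = 20.000000, DF = 0.936222, PV = 18.724448
  t = 1.5000: CF_t = 20.000000, DF = 0.905876, PV = 18.117512
  t = 2.0000: CF_t = 20.000000, DF = 0.876512, PV = 17.530248
  t = 2.5000: CF_t = 20.000000, DF = 0.848101, PV = 16.962021
  t = 3.0000: CF_t = 20.000000, DF = 0.820611, PV = 16.412212
  t = 3.5000: CF_t = 20.000000, DF = 0.794011, PV = 15.880224
  t = 4.0000: CF_t = 20.000000, DF = 0.768274, PV = 15.365481
  t = 4.5000: CF_t = 20.000000, DF = 0.743371, PV = 14.867422
  t = 5.0000: CF_t = 20.000000, DF = 0.719275, PV = 14.385507
  t = 5.5000: CF_t = 20.000000, DF = 0.695961, PV = 13.919214
  t = 6.0000: CF_t = 20.000000, DF = 0.673402, PV = 13.468035
  t = 6.5000: CF_t = 20.000000, DF = 0.651574, PV = 13.031480
  t = 7.0000: CF_t = 1020.000000, DF = 0.630454, PV = 643.062876
Price P = sum_t PV_t = 851.078397

Answer: Price = 851.0784


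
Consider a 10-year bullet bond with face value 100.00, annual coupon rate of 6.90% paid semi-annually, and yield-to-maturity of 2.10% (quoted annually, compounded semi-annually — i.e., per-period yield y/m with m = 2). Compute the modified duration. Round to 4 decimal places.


Coupon per period c = face * coupon_rate / m = 3.450000
Periods per year m = 2; per-period yield y/m = 0.010500
Number of cashflows N = 20
Cashflows (t years, CF_t, discount factor 1/(1+y/m)^(m*t), PV):
  t = 0.5000: CF_t = 3.450000, DF = 0.989609, PV = 3.414151
  t = 1.0000: CF_t = 3.450000, DF = 0.979326, PV = 3.378675
  t = 1.5000: CF_t = 3.450000, DF = 0.969150, PV = 3.343568
  t = 2.0000: CF_t = 3.450000, DF = 0.959080, PV = 3.308825
  t = 2.5000: CF_t = 3.450000, DF = 0.949114, PV = 3.274444
  t = 3.0000: CF_t = 3.450000, DF = 0.939252, PV = 3.240419
  t = 3.5000: CF_t = 3.450000, DF = 0.929492, PV = 3.206748
  t = 4.0000: CF_t = 3.450000, DF = 0.919834, PV = 3.173427
  t = 4.5000: CF_t = 3.450000, DF = 0.910276, PV = 3.140453
  t = 5.0000: CF_t = 3.450000, DF = 0.900818, PV = 3.107820
  t = 5.5000: CF_t = 3.450000, DF = 0.891457, PV = 3.075527
  t = 6.0000: CF_t = 3.450000, DF = 0.882194, PV = 3.043570
  t = 6.5000: CF_t = 3.450000, DF = 0.873027, PV = 3.011944
  t = 7.0000: CF_t = 3.450000, DF = 0.863956, PV = 2.980648
  t = 7.5000: CF_t = 3.450000, DF = 0.854979, PV = 2.949676
  t = 8.0000: CF_t = 3.450000, DF = 0.846095, PV = 2.919026
  t = 8.5000: CF_t = 3.450000, DF = 0.837303, PV = 2.888695
  t = 9.0000: CF_t = 3.450000, DF = 0.828603, PV = 2.858679
  t = 9.5000: CF_t = 3.450000, DF = 0.819993, PV = 2.828975
  t = 10.0000: CF_t = 103.450000, DF = 0.811472, PV = 83.946798
Price P = sum_t PV_t = 143.092070
First compute Macaulay numerator sum_t t * PV_t:
  t * PV_t at t = 0.5000: 1.707076
  t * PV_t at t = 1.0000: 3.378675
  t * PV_t at t = 1.5000: 5.015352
  t * PV_t at t = 2.0000: 6.617650
  t * PV_t at t = 2.5000: 8.186109
  t * PV_t at t = 3.0000: 9.721257
  t * PV_t at t = 3.5000: 11.223619
  t * PV_t at t = 4.0000: 12.693709
  t * PV_t at t = 4.5000: 14.132036
  t * PV_t at t = 5.0000: 15.539102
  t * PV_t at t = 5.5000: 16.915401
  t * PV_t at t = 6.0000: 18.261419
  t * PV_t at t = 6.5000: 19.577639
  t * PV_t at t = 7.0000: 20.864534
  t * PV_t at t = 7.5000: 22.122571
  t * PV_t at t = 8.0000: 23.352210
  t * PV_t at t = 8.5000: 24.553908
  t * PV_t at t = 9.0000: 25.728110
  t * PV_t at t = 9.5000: 26.875259
  t * PV_t at t = 10.0000: 839.467985
Macaulay duration D = 1125.933622 / 143.092070 = 7.868596
Modified duration = D / (1 + y/m) = 7.868596 / (1 + 0.010500) = 7.786834

Answer: Modified duration = 7.7868
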